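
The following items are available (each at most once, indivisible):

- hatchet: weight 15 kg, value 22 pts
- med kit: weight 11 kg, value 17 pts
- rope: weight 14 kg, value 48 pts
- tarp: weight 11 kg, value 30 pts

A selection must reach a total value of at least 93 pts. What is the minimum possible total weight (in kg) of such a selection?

Subsets with value ≥ 93, sorted by total weight:
- med kit+rope+tarp: weight 36, value 95
- hatchet+rope+tarp: weight 40, value 100
- hatchet+med kit+rope+tarp: weight 51, value 117
Minimum weight: 36 kg.

36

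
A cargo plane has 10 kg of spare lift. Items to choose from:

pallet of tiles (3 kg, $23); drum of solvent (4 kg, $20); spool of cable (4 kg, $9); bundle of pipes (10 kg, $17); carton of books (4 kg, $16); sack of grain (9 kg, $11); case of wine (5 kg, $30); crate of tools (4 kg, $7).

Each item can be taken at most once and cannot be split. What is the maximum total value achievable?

$53

This is a 0/1 knapsack; check combinations near the capacity.
- pallet of tiles+case of wine: weight 3+5=8, value 23+30=53
- drum of solvent+case of wine: weight 4+5=9, value 20+30=50
- carton of books+case of wine: weight 4+5=9, value 16+30=46
- pallet of tiles+drum of solvent: weight 3+4=7, value 23+20=43
- pallet of tiles+carton of books: weight 3+4=7, value 23+16=39
Best: $53.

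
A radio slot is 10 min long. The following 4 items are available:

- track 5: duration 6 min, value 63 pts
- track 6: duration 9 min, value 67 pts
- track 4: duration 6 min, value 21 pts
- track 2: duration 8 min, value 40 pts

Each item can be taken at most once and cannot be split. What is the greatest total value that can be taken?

Check high-value combinations within 10 min:
- track 6: duration 9, value 67
- track 5: duration 6, value 63
- track 2: duration 8, value 40
- track 4: duration 6, value 21
Best: 67 pts.

67 pts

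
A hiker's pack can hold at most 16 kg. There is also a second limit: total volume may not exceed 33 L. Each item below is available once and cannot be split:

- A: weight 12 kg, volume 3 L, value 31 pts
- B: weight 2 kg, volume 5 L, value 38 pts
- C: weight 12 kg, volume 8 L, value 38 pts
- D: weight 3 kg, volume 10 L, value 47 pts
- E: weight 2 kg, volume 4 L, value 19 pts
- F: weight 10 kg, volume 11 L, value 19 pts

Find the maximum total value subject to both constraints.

104 pts

Feasible sets respecting both limits:
- B+D+E: weight 7, volume 19, value 104
- B+D+F: weight 15, volume 26, value 104
- B+C+E: weight 16, volume 17, value 95
- A+B+E: weight 16, volume 12, value 88
Best: 104 pts.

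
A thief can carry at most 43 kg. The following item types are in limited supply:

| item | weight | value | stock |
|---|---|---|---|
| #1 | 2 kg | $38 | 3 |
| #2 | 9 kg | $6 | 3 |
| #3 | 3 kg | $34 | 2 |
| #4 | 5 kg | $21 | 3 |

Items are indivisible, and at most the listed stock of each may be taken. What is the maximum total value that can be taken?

$251

Top feasible selections:
- 3×#1 + 1×#2 + 2×#3 + 3×#4: weight 36, value 251
- 3×#1 + 2×#3 + 3×#4: weight 27, value 245
Best: $251.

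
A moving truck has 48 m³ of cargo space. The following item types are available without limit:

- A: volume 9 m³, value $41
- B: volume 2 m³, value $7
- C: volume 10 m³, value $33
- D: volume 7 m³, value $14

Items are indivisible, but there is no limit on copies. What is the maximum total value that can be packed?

$212

Best value-per-unit is A at 41/9; filling with it alone gives 5×41 = 205.
Optimal mix: 5×A + 1×B → volume 47, value 212.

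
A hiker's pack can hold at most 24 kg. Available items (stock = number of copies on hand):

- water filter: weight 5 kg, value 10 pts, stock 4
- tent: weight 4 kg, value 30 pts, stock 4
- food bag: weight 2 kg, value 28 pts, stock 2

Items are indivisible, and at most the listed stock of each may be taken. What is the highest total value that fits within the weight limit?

Top feasible selections:
- 4×tent + 2×food bag: weight 20, value 176
- 1×water filter + 4×tent + 1×food bag: weight 23, value 158
- 1×water filter + 3×tent + 2×food bag: weight 21, value 156
- 4×tent + 1×food bag: weight 18, value 148
Best: 176 pts.

176 pts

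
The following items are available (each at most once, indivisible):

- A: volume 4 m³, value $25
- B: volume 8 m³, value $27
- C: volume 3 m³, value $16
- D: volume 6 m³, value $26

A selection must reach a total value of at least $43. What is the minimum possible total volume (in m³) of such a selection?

Subsets with value ≥ 43, sorted by total volume:
- A+D: volume 10, value 51
- B+C: volume 11, value 43
Minimum volume: 10 m³.

10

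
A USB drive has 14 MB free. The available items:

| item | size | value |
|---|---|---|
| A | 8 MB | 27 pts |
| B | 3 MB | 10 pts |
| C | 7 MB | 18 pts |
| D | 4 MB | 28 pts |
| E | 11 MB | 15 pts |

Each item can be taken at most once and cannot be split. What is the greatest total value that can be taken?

Check high-value combinations within 14 MB:
- B+C+D: size 3+7+4=14, value 10+18+28=56
- A+D: size 8+4=12, value 27+28=55
- C+D: size 7+4=11, value 18+28=46
- B+D: size 3+4=7, value 10+28=38
- A+B: size 8+3=11, value 27+10=37
Best: 56 pts.

56 pts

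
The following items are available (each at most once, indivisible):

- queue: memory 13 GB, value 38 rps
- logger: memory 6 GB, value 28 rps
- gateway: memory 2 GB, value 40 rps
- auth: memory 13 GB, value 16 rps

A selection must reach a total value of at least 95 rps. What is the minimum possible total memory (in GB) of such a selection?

Subsets with value ≥ 95, sorted by total memory:
- queue+logger+gateway: memory 21, value 106
- queue+logger+gateway+auth: memory 34, value 122
Minimum memory: 21 GB.

21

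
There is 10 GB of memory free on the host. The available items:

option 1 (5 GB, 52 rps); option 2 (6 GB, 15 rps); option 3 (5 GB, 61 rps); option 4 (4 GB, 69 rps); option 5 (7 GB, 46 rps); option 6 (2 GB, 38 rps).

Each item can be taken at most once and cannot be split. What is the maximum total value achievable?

130 rps

This is a 0/1 knapsack; check combinations near the capacity.
- option 3+option 4: memory 5+4=9, value 61+69=130
- option 1+option 4: memory 5+4=9, value 52+69=121
- option 1+option 3: memory 5+5=10, value 52+61=113
- option 4+option 6: memory 4+2=6, value 69+38=107
- option 3+option 6: memory 5+2=7, value 61+38=99
Best: 130 rps.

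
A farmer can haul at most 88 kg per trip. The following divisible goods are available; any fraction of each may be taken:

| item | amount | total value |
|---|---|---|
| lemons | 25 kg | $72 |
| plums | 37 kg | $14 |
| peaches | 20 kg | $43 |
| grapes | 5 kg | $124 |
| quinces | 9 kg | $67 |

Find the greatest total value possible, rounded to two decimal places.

316.97

Take in order of value per unit:
- grapes (124/5 per unit): all 5 → value 124, running total 124.00
- quinces (67/9 per unit): all 9 → value 67, running total 191.00
- lemons (72/25 per unit): all 25 → value 72, running total 263.00
- peaches (43/20 per unit): all 20 → value 43, running total 306.00
- plums (14/37 per unit): 29 of 37 → value 29×14/37 = 10.9730, running total 316.97
Total 316.97.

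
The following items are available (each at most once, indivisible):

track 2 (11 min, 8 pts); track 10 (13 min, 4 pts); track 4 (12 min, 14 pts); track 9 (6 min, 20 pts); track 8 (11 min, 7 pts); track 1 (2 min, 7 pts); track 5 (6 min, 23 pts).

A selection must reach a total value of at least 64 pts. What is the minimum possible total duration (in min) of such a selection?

Subsets with value ≥ 64, sorted by total duration:
- track 4+track 9+track 1+track 5: duration 26, value 64
- track 2+track 4+track 9+track 5: duration 35, value 65
Minimum duration: 26 min.

26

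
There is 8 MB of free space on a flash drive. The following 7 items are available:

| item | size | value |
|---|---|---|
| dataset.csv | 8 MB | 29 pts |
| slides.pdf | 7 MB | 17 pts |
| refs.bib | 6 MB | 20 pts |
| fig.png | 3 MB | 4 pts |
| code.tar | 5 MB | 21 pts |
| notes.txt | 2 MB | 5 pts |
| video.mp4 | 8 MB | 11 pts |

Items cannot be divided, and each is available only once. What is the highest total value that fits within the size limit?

29 pts

Check high-value combinations within 8 MB:
- dataset.csv: size 8, value 29
- code.tar+notes.txt: size 5+2=7, value 21+5=26
- fig.png+code.tar: size 3+5=8, value 4+21=25
- refs.bib+notes.txt: size 6+2=8, value 20+5=25
- code.tar: size 5, value 21
Best: 29 pts.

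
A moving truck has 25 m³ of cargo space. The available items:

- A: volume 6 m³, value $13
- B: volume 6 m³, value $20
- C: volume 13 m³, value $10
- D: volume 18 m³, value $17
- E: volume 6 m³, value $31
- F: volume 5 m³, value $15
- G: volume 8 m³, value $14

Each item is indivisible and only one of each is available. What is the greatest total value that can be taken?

$80

This is a 0/1 knapsack; check combinations near the capacity.
- B+E+F+G: volume 6+6+5+8=25, value 20+31+15+14=80
- A+B+E+F: volume 6+6+6+5=23, value 13+20+31+15=79
- A+E+F+G: volume 6+6+5+8=25, value 13+31+15+14=73
- B+E+F: volume 6+6+5=17, value 20+31+15=66
Best: $80.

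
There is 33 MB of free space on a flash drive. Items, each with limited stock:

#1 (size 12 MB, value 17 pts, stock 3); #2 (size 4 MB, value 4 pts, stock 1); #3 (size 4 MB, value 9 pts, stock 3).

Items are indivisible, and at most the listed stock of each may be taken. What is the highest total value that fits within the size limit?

Top feasible selections:
- 2×#1 + 2×#3: size 32, value 52
- 1×#1 + 1×#2 + 3×#3: size 28, value 48
Best: 52 pts.

52 pts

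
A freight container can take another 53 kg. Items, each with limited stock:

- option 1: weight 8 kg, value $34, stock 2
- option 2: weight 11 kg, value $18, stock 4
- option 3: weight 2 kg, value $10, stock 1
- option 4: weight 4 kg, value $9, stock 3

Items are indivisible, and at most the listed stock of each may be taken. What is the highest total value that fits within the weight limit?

$141

Top feasible selections:
- 2×option 1 + 2×option 2 + 1×option 3 + 3×option 4: weight 52, value 141
- 2×option 1 + 2×option 2 + 1×option 3 + 2×option 4: weight 48, value 132
Best: $141.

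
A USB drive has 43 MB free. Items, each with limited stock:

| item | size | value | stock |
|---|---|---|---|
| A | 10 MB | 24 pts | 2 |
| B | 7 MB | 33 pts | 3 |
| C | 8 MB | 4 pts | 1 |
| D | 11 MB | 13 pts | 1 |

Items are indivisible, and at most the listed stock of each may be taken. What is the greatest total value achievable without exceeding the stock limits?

Best selections within size 43 and stock limits:
- 2×A + 3×B: size 41, value 147
- 1×A + 3×B + 1×D: size 42, value 136
Best: 147 pts.

147 pts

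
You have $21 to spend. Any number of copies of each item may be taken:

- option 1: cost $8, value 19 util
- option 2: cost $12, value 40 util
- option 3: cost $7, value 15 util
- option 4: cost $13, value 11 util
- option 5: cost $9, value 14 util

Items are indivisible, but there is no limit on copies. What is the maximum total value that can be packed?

Best value-per-unit is option 2 at 40/12; filling with it alone gives 1×40 = 40.
Optimal mix: 1×option 1 + 1×option 2 → cost 20, value 59.

59 util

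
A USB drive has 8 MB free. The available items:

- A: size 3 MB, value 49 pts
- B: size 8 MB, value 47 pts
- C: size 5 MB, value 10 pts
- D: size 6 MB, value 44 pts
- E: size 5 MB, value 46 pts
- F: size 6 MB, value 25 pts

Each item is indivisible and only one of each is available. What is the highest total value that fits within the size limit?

95 pts

Check high-value combinations within 8 MB:
- A+E: size 3+5=8, value 49+46=95
- A+C: size 3+5=8, value 49+10=59
- A: size 3, value 49
- B: size 8, value 47
- E: size 5, value 46
Best: 95 pts.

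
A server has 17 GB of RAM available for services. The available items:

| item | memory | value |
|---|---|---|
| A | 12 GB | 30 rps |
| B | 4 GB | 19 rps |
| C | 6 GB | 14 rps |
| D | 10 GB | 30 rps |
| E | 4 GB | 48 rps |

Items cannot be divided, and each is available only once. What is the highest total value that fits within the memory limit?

Check high-value combinations within 17 GB:
- B+C+E: memory 4+6+4=14, value 19+14+48=81
- D+E: memory 10+4=14, value 30+48=78
- A+E: memory 12+4=16, value 30+48=78
- B+E: memory 4+4=8, value 19+48=67
Best: 81 rps.

81 rps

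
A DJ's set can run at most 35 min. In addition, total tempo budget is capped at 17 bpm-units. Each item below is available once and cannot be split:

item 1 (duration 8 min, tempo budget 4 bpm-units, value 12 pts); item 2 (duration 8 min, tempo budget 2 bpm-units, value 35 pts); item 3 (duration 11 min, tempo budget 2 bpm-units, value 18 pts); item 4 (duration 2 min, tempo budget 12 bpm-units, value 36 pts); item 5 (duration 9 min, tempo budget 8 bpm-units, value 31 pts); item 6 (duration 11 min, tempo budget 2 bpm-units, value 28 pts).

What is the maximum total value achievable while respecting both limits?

Feasible sets respecting both limits:
- item 2+item 4+item 6: duration 21, tempo budget 16, value 99
- item 2+item 5+item 6: duration 28, tempo budget 12, value 94
- item 2+item 3+item 4: duration 21, tempo budget 16, value 89
- item 2+item 3+item 5: duration 28, tempo budget 12, value 84
Best: 99 pts.

99 pts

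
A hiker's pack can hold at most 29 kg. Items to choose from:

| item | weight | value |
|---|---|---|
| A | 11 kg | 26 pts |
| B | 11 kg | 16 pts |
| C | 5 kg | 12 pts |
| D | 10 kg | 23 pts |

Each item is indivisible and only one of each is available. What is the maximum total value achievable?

61 pts

Check high-value combinations within 29 kg:
- A+C+D: weight 11+5+10=26, value 26+12+23=61
- A+B+C: weight 11+11+5=27, value 26+16+12=54
- B+C+D: weight 11+5+10=26, value 16+12+23=51
- A+D: weight 11+10=21, value 26+23=49
- A+B: weight 11+11=22, value 26+16=42
Best: 61 pts.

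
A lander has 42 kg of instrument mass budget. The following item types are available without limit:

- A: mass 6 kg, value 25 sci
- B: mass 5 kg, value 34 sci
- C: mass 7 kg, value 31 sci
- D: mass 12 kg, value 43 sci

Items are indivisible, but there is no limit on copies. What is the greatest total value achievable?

272 sci

Best value-per-unit is B at 34/5, and filling with it alone uses mass 8×5=40. No mix of the others beats 8×34 = 272.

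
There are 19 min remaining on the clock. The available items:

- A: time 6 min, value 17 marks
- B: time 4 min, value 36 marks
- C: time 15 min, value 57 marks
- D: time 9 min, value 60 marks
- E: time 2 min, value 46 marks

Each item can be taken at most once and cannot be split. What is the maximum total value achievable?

142 marks

Check high-value combinations within 19 min:
- B+D+E: time 4+9+2=15, value 36+60+46=142
- A+D+E: time 6+9+2=17, value 17+60+46=123
- A+B+D: time 6+4+9=19, value 17+36+60=113
- D+E: time 9+2=11, value 60+46=106
Best: 142 marks.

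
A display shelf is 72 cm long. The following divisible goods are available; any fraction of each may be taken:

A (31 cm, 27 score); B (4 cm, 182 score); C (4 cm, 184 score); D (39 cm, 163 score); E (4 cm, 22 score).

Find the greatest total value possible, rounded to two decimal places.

Take in order of value per unit:
- C (184/4 per unit): all 4 → value 184, running total 184.00
- B (182/4 per unit): all 4 → value 182, running total 366.00
- E (22/4 per unit): all 4 → value 22, running total 388.00
- D (163/39 per unit): all 39 → value 163, running total 551.00
- A (27/31 per unit): 21 of 31 → value 21×27/31 = 18.2903, running total 569.29
Total 569.29.

569.29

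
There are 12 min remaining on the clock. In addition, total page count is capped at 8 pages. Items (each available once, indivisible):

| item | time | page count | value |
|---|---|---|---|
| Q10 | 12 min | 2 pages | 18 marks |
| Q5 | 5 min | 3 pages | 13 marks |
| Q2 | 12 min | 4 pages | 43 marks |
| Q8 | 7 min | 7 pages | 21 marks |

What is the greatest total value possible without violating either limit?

43 marks

Feasible sets respecting both limits:
- Q2: time 12, page count 4, value 43
- Q8: time 7, page count 7, value 21
- Q10: time 12, page count 2, value 18
- Q5: time 5, page count 3, value 13
Best: 43 marks.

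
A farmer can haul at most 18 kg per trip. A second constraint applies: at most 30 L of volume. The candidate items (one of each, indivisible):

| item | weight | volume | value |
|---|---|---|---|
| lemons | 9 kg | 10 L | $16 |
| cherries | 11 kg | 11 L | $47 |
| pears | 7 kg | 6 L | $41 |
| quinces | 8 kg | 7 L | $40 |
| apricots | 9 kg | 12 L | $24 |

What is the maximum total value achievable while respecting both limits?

$88

Feasible sets respecting both limits:
- cherries+pears: weight 18, volume 17, value 88
- pears+quinces: weight 15, volume 13, value 81
- pears+apricots: weight 16, volume 18, value 65
- quinces+apricots: weight 17, volume 19, value 64
Best: $88.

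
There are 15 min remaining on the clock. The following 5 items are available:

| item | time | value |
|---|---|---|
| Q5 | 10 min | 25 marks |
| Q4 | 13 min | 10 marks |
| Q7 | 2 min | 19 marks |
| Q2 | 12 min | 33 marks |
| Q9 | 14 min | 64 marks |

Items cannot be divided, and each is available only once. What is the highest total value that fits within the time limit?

Check high-value combinations within 15 min:
- Q9: time 14, value 64
- Q7+Q2: time 2+12=14, value 19+33=52
- Q5+Q7: time 10+2=12, value 25+19=44
- Q2: time 12, value 33
Best: 64 marks.

64 marks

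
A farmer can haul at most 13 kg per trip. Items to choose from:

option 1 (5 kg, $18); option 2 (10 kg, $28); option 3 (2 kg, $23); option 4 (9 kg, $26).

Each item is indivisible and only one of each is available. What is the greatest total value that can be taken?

Check high-value combinations within 13 kg:
- option 2+option 3: weight 10+2=12, value 28+23=51
- option 3+option 4: weight 2+9=11, value 23+26=49
- option 1+option 3: weight 5+2=7, value 18+23=41
- option 2: weight 10, value 28
- option 4: weight 9, value 26
Best: $51.

$51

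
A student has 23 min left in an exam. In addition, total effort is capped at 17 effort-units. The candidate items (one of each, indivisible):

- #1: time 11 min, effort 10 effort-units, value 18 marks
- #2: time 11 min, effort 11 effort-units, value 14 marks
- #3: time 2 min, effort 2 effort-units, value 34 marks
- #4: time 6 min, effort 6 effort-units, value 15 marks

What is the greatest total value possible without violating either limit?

Feasible sets respecting both limits:
- #1+#3: time 13, effort 12, value 52
- #3+#4: time 8, effort 8, value 49
- #2+#3: time 13, effort 13, value 48
Best: 52 marks.

52 marks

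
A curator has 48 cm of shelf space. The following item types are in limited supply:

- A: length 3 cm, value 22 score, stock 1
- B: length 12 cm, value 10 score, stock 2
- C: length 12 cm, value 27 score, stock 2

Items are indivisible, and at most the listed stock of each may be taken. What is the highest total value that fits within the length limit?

Best selections within length 48 and stock limits:
- 1×A + 1×B + 2×C: length 39, value 86
- 1×A + 2×C: length 27, value 76
Best: 86 score.

86 score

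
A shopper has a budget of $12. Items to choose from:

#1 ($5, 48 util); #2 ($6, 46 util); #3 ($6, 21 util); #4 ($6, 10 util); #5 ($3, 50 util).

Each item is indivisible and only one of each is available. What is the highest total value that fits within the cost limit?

Check high-value combinations within $12:
- #1+#5: cost 5+3=8, value 48+50=98
- #2+#5: cost 6+3=9, value 46+50=96
- #1+#2: cost 5+6=11, value 48+46=94
Best: 98 util.

98 util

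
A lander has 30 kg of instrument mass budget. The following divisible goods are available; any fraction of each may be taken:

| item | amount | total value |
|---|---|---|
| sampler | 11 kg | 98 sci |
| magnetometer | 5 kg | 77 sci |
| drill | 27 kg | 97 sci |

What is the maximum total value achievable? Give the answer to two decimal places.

Take in order of value per unit:
- magnetometer (77/5 per unit): all 5 → value 77, running total 77.00
- sampler (98/11 per unit): all 11 → value 98, running total 175.00
- drill (97/27 per unit): 14 of 27 → value 14×97/27 = 50.2963, running total 225.30
Total 225.30.

225.30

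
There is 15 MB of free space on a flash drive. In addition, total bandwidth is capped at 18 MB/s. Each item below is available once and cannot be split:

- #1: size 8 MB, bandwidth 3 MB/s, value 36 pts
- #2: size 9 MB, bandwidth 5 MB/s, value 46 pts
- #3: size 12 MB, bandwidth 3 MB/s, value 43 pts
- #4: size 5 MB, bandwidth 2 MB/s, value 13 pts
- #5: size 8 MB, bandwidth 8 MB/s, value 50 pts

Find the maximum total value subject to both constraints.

Feasible sets respecting both limits:
- #4+#5: size 13, bandwidth 10, value 63
- #2+#4: size 14, bandwidth 7, value 59
- #5: size 8, bandwidth 8, value 50
Best: 63 pts.

63 pts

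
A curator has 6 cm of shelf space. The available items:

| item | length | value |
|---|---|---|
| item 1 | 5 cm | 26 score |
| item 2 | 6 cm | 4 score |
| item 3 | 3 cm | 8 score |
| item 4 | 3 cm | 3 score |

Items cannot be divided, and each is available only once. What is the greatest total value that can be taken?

26 score

Check high-value combinations within 6 cm:
- item 1: length 5, value 26
- item 3+item 4: length 3+3=6, value 8+3=11
- item 3: length 3, value 8
- item 2: length 6, value 4
Best: 26 score.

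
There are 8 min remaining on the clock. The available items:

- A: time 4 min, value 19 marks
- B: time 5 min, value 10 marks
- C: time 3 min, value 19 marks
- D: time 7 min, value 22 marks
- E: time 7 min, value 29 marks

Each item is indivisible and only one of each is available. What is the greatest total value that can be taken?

Check high-value combinations within 8 min:
- A+C: time 4+3=7, value 19+19=38
- E: time 7, value 29
- B+C: time 5+3=8, value 10+19=29
- D: time 7, value 22
Best: 38 marks.

38 marks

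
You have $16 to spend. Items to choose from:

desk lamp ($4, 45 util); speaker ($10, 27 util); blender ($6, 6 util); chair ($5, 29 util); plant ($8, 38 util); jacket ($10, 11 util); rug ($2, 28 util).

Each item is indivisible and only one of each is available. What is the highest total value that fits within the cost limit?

111 util

Check high-value combinations within $16:
- desk lamp+plant+rug: cost 4+8+2=14, value 45+38+28=111
- desk lamp+chair+rug: cost 4+5+2=11, value 45+29+28=102
- desk lamp+speaker+rug: cost 4+10+2=16, value 45+27+28=100
- chair+plant+rug: cost 5+8+2=15, value 29+38+28=95
Best: 111 util.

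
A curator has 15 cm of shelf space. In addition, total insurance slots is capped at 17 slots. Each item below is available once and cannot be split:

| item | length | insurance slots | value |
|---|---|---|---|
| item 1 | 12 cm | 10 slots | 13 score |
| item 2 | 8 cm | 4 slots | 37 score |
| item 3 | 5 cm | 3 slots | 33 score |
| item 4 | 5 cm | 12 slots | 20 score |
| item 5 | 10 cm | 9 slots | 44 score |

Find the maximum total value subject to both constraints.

Feasible sets respecting both limits:
- item 3+item 5: length 15, insurance slots 12, value 77
- item 2+item 3: length 13, insurance slots 7, value 70
- item 2+item 4: length 13, insurance slots 16, value 57
- item 3+item 4: length 10, insurance slots 15, value 53
Best: 77 score.

77 score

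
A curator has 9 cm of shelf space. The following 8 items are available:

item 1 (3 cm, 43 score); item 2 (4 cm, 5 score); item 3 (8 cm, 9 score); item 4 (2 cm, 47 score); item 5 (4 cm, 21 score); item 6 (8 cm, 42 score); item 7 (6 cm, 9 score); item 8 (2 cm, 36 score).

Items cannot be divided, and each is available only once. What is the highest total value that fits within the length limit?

Check high-value combinations within 9 cm:
- item 1+item 4+item 8: length 3+2+2=7, value 43+47+36=126
- item 1+item 4+item 5: length 3+2+4=9, value 43+47+21=111
- item 4+item 5+item 8: length 2+4+2=8, value 47+21+36=104
Best: 126 score.

126 score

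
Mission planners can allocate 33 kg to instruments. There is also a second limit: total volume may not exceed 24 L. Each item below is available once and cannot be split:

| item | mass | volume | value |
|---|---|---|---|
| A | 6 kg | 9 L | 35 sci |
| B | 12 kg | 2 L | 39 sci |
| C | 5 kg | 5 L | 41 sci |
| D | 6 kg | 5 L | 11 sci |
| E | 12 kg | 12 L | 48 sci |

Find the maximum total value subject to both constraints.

128 sci

Feasible sets respecting both limits:
- B+C+E: mass 29, volume 19, value 128
- A+B+C+D: mass 29, volume 21, value 126
- A+B+E: mass 30, volume 23, value 122
Best: 128 sci.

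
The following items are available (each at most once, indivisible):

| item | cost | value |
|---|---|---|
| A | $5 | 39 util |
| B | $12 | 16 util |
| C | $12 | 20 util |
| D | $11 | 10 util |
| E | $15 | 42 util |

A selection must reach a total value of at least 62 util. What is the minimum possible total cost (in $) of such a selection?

Subsets with value ≥ 62, sorted by total cost:
- A+E: cost 20, value 81
- C+E: cost 27, value 62
- A+C+D: cost 28, value 69
- A+B+D: cost 28, value 65
Minimum cost: 20 $.

20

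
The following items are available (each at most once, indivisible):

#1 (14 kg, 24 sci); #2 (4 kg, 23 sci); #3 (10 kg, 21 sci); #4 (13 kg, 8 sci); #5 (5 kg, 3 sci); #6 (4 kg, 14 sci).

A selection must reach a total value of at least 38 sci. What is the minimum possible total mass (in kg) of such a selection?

13

Subsets with value ≥ 38, sorted by total mass:
- #2+#5+#6: mass 13, value 40
- #2+#3: mass 14, value 44
- #2+#3+#6: mass 18, value 58
Minimum mass: 13 kg.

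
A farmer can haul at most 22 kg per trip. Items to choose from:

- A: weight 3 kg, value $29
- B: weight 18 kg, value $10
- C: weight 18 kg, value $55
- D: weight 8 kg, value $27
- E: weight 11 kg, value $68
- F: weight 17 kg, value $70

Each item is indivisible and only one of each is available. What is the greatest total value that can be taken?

$124

This is a 0/1 knapsack; check combinations near the capacity.
- A+D+E: weight 3+8+11=22, value 29+27+68=124
- A+F: weight 3+17=20, value 29+70=99
- A+E: weight 3+11=14, value 29+68=97
- D+E: weight 8+11=19, value 27+68=95
- A+C: weight 3+18=21, value 29+55=84
Best: $124.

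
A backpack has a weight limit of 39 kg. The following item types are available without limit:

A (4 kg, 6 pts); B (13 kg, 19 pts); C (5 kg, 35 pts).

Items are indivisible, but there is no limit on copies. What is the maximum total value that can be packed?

Best value-per-unit is C at 35/5; filling with it alone gives 7×35 = 245.
Optimal mix: 1×A + 7×C → weight 39, value 251.

251 pts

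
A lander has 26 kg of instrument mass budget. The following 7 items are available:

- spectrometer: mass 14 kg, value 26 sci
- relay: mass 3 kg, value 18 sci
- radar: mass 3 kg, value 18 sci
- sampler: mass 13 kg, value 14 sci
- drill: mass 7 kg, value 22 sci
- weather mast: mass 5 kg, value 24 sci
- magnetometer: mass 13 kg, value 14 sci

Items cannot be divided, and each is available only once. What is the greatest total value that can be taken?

This is a 0/1 knapsack; check combinations near the capacity.
- spectrometer+relay+radar+weather mast: mass 14+3+3+5=25, value 26+18+18+24=86
- relay+radar+drill+weather mast: mass 3+3+7+5=18, value 18+18+22+24=82
- relay+radar+sampler+weather mast: mass 3+3+13+5=24, value 18+18+14+24=74
Best: 86 sci.

86 sci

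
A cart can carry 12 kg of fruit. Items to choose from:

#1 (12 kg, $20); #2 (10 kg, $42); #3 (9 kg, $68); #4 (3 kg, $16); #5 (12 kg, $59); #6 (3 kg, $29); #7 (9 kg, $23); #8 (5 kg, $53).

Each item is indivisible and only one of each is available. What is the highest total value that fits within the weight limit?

$98

This is a 0/1 knapsack; check combinations near the capacity.
- #4+#6+#8: weight 3+3+5=11, value 16+29+53=98
- #3+#6: weight 9+3=12, value 68+29=97
- #3+#4: weight 9+3=12, value 68+16=84
- #6+#8: weight 3+5=8, value 29+53=82
- #4+#8: weight 3+5=8, value 16+53=69
Best: $98.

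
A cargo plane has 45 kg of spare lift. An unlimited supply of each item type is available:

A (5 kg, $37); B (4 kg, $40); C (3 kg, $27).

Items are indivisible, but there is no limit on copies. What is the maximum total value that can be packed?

Best value-per-unit is B at 40/4; filling with it alone gives 11×40 = 440.
Optimal mix: 9×B + 3×C → weight 45, value 441.

$441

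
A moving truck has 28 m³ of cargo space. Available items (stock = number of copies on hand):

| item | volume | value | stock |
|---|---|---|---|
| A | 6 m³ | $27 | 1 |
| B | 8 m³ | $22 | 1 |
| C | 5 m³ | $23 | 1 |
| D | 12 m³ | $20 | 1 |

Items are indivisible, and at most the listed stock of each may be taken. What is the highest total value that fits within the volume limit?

$72

Top feasible selections:
- 1×A + 1×B + 1×C: volume 19, value 72
- 1×A + 1×C + 1×D: volume 23, value 70
- 1×A + 1×B + 1×D: volume 26, value 69
Best: $72.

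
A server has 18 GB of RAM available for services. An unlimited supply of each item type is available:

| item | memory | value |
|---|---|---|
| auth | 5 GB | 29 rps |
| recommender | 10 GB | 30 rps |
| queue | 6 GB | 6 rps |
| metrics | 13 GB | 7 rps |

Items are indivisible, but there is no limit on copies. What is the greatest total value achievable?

Best value-per-unit is auth at 29/5, and filling with it alone uses memory 3×5=15. No mix of the others beats 3×29 = 87.

87 rps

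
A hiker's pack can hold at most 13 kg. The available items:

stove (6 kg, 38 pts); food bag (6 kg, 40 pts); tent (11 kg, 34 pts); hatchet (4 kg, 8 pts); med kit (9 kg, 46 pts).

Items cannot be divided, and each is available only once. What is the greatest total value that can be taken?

This is a 0/1 knapsack; check combinations near the capacity.
- stove+food bag: weight 6+6=12, value 38+40=78
- hatchet+med kit: weight 4+9=13, value 8+46=54
- food bag+hatchet: weight 6+4=10, value 40+8=48
- med kit: weight 9, value 46
- stove+hatchet: weight 6+4=10, value 38+8=46
Best: 78 pts.

78 pts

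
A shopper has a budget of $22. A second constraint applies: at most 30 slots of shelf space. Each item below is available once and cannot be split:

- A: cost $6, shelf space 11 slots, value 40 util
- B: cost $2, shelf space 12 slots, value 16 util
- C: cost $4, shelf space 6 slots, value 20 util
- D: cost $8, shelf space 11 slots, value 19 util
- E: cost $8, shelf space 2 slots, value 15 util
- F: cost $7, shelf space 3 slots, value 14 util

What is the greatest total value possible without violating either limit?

79 util

Feasible sets respecting both limits:
- A+C+D: cost 18, shelf space 28, value 79
- A+B+C: cost 12, shelf space 29, value 76
- A+C+E: cost 18, shelf space 19, value 75
- A+D+E: cost 22, shelf space 24, value 74
Best: 79 util.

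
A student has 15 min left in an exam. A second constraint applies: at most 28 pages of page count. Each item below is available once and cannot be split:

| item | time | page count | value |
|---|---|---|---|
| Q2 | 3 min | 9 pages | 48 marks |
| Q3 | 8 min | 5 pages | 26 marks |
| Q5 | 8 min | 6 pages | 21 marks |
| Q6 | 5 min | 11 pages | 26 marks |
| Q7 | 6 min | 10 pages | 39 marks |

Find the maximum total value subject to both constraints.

Feasible sets respecting both limits:
- Q2+Q7: time 9, page count 19, value 87
- Q2+Q3: time 11, page count 14, value 74
- Q2+Q6: time 8, page count 20, value 74
Best: 87 marks.

87 marks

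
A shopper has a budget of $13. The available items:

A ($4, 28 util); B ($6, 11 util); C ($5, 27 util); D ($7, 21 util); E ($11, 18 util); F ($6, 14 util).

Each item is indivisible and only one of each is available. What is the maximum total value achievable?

Check high-value combinations within $13:
- A+C: cost 4+5=9, value 28+27=55
- A+D: cost 4+7=11, value 28+21=49
- C+D: cost 5+7=12, value 27+21=48
- A+F: cost 4+6=10, value 28+14=42
- C+F: cost 5+6=11, value 27+14=41
Best: 55 util.

55 util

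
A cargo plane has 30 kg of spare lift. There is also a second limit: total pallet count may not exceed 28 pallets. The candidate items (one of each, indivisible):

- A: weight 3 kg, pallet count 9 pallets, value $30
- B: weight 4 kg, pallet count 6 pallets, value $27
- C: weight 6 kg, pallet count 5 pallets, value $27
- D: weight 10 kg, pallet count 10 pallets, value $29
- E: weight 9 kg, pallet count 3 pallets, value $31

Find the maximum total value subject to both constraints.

$117

Feasible sets respecting both limits:
- A+B+D+E: weight 26, pallet count 28, value 117
- A+C+D+E: weight 28, pallet count 27, value 117
- A+B+C+E: weight 22, pallet count 23, value 115
Best: $117.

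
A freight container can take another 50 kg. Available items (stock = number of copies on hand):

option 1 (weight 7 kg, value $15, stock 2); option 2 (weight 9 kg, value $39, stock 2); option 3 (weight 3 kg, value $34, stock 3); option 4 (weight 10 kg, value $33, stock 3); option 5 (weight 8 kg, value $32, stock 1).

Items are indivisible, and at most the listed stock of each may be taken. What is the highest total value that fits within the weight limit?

Best selections within weight 50 and stock limits:
- 2×option 2 + 3×option 3 + 2×option 4: weight 47, value 246
- 2×option 2 + 3×option 3 + 1×option 4 + 1×option 5: weight 45, value 245
- 2×option 1 + 2×option 2 + 3×option 3 + 1×option 5: weight 49, value 242
- 1×option 2 + 3×option 3 + 3×option 4: weight 48, value 240
Best: $246.

$246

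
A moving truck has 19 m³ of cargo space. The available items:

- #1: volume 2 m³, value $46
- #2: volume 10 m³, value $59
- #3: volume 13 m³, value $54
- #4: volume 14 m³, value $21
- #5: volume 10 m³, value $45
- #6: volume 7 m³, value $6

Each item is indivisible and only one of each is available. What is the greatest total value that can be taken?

$111

Check high-value combinations within 19 m³:
- #1+#2+#6: volume 2+10+7=19, value 46+59+6=111
- #1+#2: volume 2+10=12, value 46+59=105
- #1+#3: volume 2+13=15, value 46+54=100
- #1+#5+#6: volume 2+10+7=19, value 46+45+6=97
Best: $111.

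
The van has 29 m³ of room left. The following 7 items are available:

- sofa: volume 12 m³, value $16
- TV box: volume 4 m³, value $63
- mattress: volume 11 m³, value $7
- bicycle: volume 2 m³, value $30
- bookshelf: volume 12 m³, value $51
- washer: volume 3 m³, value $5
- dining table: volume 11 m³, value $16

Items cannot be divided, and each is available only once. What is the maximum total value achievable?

$160

Check high-value combinations within 29 m³:
- TV box+bicycle+bookshelf+dining table: volume 4+2+12+11=29, value 63+30+51+16=160
- TV box+mattress+bicycle+bookshelf: volume 4+11+2+12=29, value 63+7+30+51=151
- TV box+bicycle+bookshelf+washer: volume 4+2+12+3=21, value 63+30+51+5=149
- TV box+bicycle+bookshelf: volume 4+2+12=18, value 63+30+51=144
Best: $160.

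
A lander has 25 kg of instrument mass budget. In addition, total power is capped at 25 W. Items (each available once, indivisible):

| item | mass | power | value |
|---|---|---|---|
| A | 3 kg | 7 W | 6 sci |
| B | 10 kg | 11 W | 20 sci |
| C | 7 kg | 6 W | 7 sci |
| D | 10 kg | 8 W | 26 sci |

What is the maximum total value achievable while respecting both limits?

46 sci

Feasible sets respecting both limits:
- B+D: mass 20, power 19, value 46
- A+C+D: mass 20, power 21, value 39
- A+B+C: mass 20, power 24, value 33
- C+D: mass 17, power 14, value 33
Best: 46 sci.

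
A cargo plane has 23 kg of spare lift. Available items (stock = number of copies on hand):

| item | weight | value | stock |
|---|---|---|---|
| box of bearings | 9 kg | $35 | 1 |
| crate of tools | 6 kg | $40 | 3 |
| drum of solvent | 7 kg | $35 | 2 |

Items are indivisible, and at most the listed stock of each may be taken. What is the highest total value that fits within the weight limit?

Top feasible selections:
- 3×crate of tools: weight 18, value 120
- 2×crate of tools + 1×drum of solvent: weight 19, value 115
- 1×box of bearings + 2×crate of tools: weight 21, value 115
- 1×crate of tools + 2×drum of solvent: weight 20, value 110
Best: $120.

$120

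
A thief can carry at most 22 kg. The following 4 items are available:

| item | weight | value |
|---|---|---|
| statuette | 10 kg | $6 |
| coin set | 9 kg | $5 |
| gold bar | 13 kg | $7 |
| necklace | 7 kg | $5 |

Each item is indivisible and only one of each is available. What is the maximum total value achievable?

Check high-value combinations within 22 kg:
- gold bar+necklace: weight 13+7=20, value 7+5=12
- coin set+gold bar: weight 9+13=22, value 5+7=12
- statuette+necklace: weight 10+7=17, value 6+5=11
- statuette+coin set: weight 10+9=19, value 6+5=11
- coin set+necklace: weight 9+7=16, value 5+5=10
Best: $12.

$12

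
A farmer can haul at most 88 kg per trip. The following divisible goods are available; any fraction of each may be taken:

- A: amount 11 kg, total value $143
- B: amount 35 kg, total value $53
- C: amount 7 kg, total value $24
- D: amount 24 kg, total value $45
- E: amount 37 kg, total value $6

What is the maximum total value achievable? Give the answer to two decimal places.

266.78

Take in order of value per unit:
- A (143/11 per unit): all 11 → value 143, running total 143.00
- C (24/7 per unit): all 7 → value 24, running total 167.00
- D (45/24 per unit): all 24 → value 45, running total 212.00
- B (53/35 per unit): all 35 → value 53, running total 265.00
- E (6/37 per unit): 11 of 37 → value 11×6/37 = 1.7838, running total 266.78
Total 266.78.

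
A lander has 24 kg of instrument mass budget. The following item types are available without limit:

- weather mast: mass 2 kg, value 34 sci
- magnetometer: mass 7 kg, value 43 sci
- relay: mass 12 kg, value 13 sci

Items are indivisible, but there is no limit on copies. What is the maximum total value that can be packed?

408 sci

Best value-per-unit is weather mast at 34/2, and filling with it alone uses mass 12×2=24. No mix of the others beats 12×34 = 408.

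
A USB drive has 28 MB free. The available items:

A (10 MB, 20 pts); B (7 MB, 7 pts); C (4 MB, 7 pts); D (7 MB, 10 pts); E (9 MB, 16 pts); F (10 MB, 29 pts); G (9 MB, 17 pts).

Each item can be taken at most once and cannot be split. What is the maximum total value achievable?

This is a 0/1 knapsack; check combinations near the capacity.
- E+F+G: size 9+10+9=28, value 16+29+17=62
- A+D+F: size 10+7+10=27, value 20+10+29=59
- A+C+F: size 10+4+10=24, value 20+7+29=56
- D+F+G: size 7+10+9=26, value 10+29+17=56
Best: 62 pts.

62 pts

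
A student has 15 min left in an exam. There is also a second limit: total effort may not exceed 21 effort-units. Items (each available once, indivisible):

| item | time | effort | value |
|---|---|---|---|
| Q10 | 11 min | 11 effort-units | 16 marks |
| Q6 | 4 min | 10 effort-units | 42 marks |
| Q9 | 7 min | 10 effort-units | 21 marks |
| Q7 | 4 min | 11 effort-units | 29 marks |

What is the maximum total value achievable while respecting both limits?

71 marks

Feasible sets respecting both limits:
- Q6+Q7: time 8, effort 21, value 71
- Q6+Q9: time 11, effort 20, value 63
- Q10+Q6: time 15, effort 21, value 58
- Q9+Q7: time 11, effort 21, value 50
Best: 71 marks.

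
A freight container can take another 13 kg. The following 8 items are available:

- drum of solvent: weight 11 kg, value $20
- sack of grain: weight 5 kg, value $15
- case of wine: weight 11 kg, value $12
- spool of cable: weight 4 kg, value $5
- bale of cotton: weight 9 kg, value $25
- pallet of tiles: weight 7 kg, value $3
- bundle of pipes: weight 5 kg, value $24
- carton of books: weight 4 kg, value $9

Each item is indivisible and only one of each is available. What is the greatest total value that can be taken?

$39

Check high-value combinations within 13 kg:
- sack of grain+bundle of pipes: weight 5+5=10, value 15+24=39
- spool of cable+bundle of pipes+carton of books: weight 4+5+4=13, value 5+24+9=38
- bale of cotton+carton of books: weight 9+4=13, value 25+9=34
Best: $39.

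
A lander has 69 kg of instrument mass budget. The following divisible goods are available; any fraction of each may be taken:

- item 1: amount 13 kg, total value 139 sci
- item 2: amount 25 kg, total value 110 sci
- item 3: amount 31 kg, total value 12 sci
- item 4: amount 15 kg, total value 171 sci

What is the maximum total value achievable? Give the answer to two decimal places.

426.19

Take in order of value per unit:
- item 4 (171/15 per unit): all 15 → value 171, running total 171.00
- item 1 (139/13 per unit): all 13 → value 139, running total 310.00
- item 2 (110/25 per unit): all 25 → value 110, running total 420.00
- item 3 (12/31 per unit): 16 of 31 → value 16×12/31 = 6.1935, running total 426.19
Total 426.19.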